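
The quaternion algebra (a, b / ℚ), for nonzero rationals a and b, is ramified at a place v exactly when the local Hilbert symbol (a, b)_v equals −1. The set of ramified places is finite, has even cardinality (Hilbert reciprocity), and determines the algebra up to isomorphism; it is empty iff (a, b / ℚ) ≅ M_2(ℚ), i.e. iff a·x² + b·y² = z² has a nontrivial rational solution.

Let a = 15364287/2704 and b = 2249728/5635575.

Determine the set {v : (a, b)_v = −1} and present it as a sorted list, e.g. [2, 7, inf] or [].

[2, 23]

(a, b) ≡ (1247, 299) mod (ℚ^×)²; places V = {2, 3, 5, 11, 13, 23, 29, 37, 43, ∞}.
(a,b)_29: α=1, u≡21; β=0, v≡28 (mod 29); (21|29)=-1, (28|29)=+1; sign (−1)^0·-1^0·+1^1 = +1.
(a,b)_∞: sgn(1247)=+, sgn(299)=+, so +1.
(a,b)_2: α=-4, β=10; u≡7, v≡3 (mod 8); ε(u)ε(v)=1·1, αω(v)=-4·1, βω(u)=10·0; sum ≡ 1  ⇒  -1.
(a,b)_3: α=2, u≡2; β=-4, v≡2 (mod 3); (2|3)=-1, (2|3)=-1; sign (−1)^0·-1^-4·-1^2 = +1.
(a,b)_5: α=0, u≡3; β=-2, v≡1 (mod 5); (3|5)=-1, (1|5)=+1; sign (−1)^0·-1^-2·+1^0 = +1.
(a,b)_11: α=0, u≡9; β=-2, v≡8 (mod 11); (9|11)=+1, (8|11)=-1; sign (−1)^0·+1^-2·-1^0 = +1.
(a,b)_23: α=0, u≡15; β=-1, v≡1 (mod 23); (15|23)=-1, (1|23)=+1; sign (−1)^0·-1^-1·+1^0 = -1.
(a,b)_37: α=2, u≡4; β=0, v≡28 (mod 37); (4|37)=+1, (28|37)=+1; sign (−1)^0·+1^0·+1^2 = +1.
(a,b)_13: α=-2, u≡1; β=3, v≡1 (mod 13); (1|13)=+1, (1|13)=+1; sign (−1)^0·+1^3·+1^-2 = +1.
(a,b)_43: α=1, u≡30; β=0, v≡15 (mod 43); (30|43)=-1, (15|43)=+1; sign (−1)^0·-1^0·+1^1 = +1.
|Ram(1247, 299)| = 2, even; anisotropic at {2, 23}.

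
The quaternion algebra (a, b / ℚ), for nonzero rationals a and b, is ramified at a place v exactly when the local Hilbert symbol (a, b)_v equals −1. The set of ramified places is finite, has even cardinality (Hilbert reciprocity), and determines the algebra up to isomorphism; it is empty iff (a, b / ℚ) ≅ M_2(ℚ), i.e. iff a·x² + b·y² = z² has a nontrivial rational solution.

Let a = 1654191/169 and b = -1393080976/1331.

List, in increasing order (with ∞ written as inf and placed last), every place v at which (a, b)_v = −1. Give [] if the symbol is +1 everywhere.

[]

Mod squares: a ≡ 31, b ≡ -11. Check v ∈ {∞, 2, 3, 7, 11, 13, 31, 43}.
v=∞: 31 > 0 and -11 < 0  ⇒  (a,b)_∞ = +1.
v=2: v_2(a)=0, v_2(b)=4; units ≡ 7, 5 (mod 8); ε·ε+αω+βω = 1·0+0·1+4·0 ≡ 0  ⇒  (a,b)_2 = +1.
v=11: a=11^2·(≡5), b=11^-3·(≡10) mod 11; (5|11)=+1, (10|11)=-1; (−1)^{2·-3·5}·(+1)^-3·(-1)^2 = +1.
v=3: a=3^2·(≡1), b=3^0·(≡1) mod 3; (1|3)=+1, (1|3)=+1; (−1)^{2·0·1}·(+1)^0·(+1)^2 = +1.
v=31: a=31^1·(≡14), b=31^2·(≡28) mod 31; (14|31)=+1, (28|31)=+1; (−1)^{1·2·15}·(+1)^2·(+1)^1 = +1.
v=13: a=13^-2·(≡6), b=13^0·(≡5) mod 13; (6|13)=-1, (5|13)=-1; (−1)^{-2·0·6}·(-1)^0·(-1)^-2 = +1.
v=43: a=43^0·(≡35), b=43^2·(≡32) mod 43; (35|43)=+1, (32|43)=-1; (−1)^{0·2·21}·(+1)^2·(-1)^0 = +1.
v=7: a=7^2·(≡5), b=7^2·(≡3) mod 7; (5|7)=-1, (3|7)=-1; (−1)^{2·2·3}·(-1)^2·(-1)^2 = +1.
Every local symbol is +1, so the conic 31·x² + -11·y² = z² has ℚ_v-points for all v and hence a ℚ-point; (a, b / ℚ) ≅ M_2(ℚ).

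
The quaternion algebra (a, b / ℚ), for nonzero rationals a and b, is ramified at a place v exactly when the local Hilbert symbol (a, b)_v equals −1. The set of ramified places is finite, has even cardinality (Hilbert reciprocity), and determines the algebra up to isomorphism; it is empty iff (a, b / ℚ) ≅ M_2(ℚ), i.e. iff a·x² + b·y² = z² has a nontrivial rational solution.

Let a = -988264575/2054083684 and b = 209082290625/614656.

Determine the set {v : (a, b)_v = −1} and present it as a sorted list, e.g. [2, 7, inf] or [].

Mod squares: a ≡ -23, b ≡ 70265. Check v ∈ {∞, 2, 3, 5, 7, 13, 17, 19, 23, 31, 43, 47}.
v=47: a=47^0·(≡42), b=47^1·(≡26) mod 47; (42|47)=+1, (26|47)=-1; (−1)^{0·1·23}·(+1)^1·(-1)^0 = +1.
v=7: a=7^0·(≡5), b=7^-4·(≡3) mod 7; (5|7)=-1, (3|7)=-1; (−1)^{0·-4·3}·(-1)^-4·(-1)^0 = +1.
v=2: v_2(a)=-2, v_2(b)=-8; units ≡ 1, 1 (mod 8); ε·ε+αω+βω = 0·0+-2·0+-8·0 ≡ 0  ⇒  (a,b)_2 = +1.
v=5: a=5^2·(≡3), b=5^5·(≡3) mod 5; (3|5)=-1, (3|5)=-1; (−1)^{2·5·2}·(-1)^5·(-1)^2 = -1.
v=17: a=17^-2·(≡7), b=17^0·(≡13) mod 17; (7|17)=-1, (13|17)=+1; (−1)^{-2·0·8}·(-1)^0·(+1)^-2 = +1.
v=31: a=31^-2·(≡28), b=31^0·(≡28) mod 31; (28|31)=+1, (28|31)=+1; (−1)^{-2·0·15}·(+1)^0·(+1)^-2 = +1.
v=23: a=23^3·(≡21), b=23^3·(≡10) mod 23; (21|23)=-1, (10|23)=-1; (−1)^{3·3·11}·(-1)^3·(-1)^3 = -1.
v=13: a=13^0·(≡9), b=13^1·(≡10) mod 13; (9|13)=+1, (10|13)=+1; (−1)^{0·1·6}·(+1)^1·(+1)^0 = +1.
v=3: a=3^2·(≡1), b=3^2·(≡2) mod 3; (1|3)=+1, (2|3)=-1; (−1)^{2·2·1}·(+1)^2·(-1)^2 = +1.
v=∞: -23 < 0 and 70265 > 0  ⇒  (a,b)_∞ = +1.
v=43: a=43^-2·(≡27), b=43^0·(≡33) mod 43; (27|43)=-1, (33|43)=-1; (−1)^{-2·0·21}·(-1)^0·(-1)^-2 = +1.
v=19: a=19^2·(≡14), b=19^0·(≡8) mod 19; (14|19)=-1, (8|19)=-1; (−1)^{2·0·9}·(-1)^0·(-1)^2 = +1.
(-23, 70265 / ℚ) ramifies at {5, 23}: a division algebra.

[5, 23]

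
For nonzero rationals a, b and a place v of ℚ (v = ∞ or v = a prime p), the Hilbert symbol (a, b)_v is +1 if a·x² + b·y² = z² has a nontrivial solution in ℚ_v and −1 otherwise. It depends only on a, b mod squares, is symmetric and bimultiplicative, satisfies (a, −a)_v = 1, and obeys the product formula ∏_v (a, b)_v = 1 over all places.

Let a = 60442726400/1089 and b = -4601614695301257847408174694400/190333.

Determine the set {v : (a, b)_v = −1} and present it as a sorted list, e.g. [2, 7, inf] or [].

(a, b) ≡ (590261, -143753344462) mod (ℚ^×)²; places V = {2, 3, 5, 7, 11, 13, 17, 19, 29, 37, 43, 53, ∞}.
(a,b)_37: α=1, u≡31; β=3, v≡28 (mod 37); (31|37)=-1, (28|37)=+1; sign (−1)^0·-1^3·+1^1 = -1.
(a,b)_5: α=2, u≡4; β=2, v≡3 (mod 5); (4|5)=+1, (3|5)=-1; sign (−1)^0·+1^2·-1^2 = +1.
(a,b)_7: α=1, u≡1; β=3, v≡4 (mod 7); (1|7)=+1, (4|7)=+1; sign (−1)^1·+1^3·+1^1 = -1.
(a,b)_19: α=0, u≡1; β=1, v≡4 (mod 19); (1|19)=+1, (4|19)=+1; sign (−1)^0·+1^1·+1^0 = +1.
(a,b)_53: α=1, u≡43; β=3, v≡7 (mod 53); (43|53)=+1, (7|53)=+1; sign (−1)^0·+1^3·+1^1 = +1.
(a,b)_2: α=12, β=17; u≡5, v≡1 (mod 8); ε(u)ε(v)=0·0, αω(v)=12·0, βω(u)=17·1; sum ≡ 1  ⇒  -1.
(a,b)_43: α=1, u≡6; β=3, v≡25 (mod 43); (6|43)=+1, (25|43)=+1; sign (−1)^1·+1^3·+1^1 = -1.
(a,b)_29: α=0, u≡16; β=1, v≡14 (mod 29); (16|29)=+1, (14|29)=-1; sign (−1)^0·+1^1·-1^0 = +1.
(a,b)_11: α=-2, u≡5; β=-4, v≡9 (mod 11); (5|11)=+1, (9|11)=+1; sign (−1)^0·+1^-4·+1^-2 = +1.
(a,b)_13: α=0, u≡3; β=-1, v≡1 (mod 13); (3|13)=+1, (1|13)=+1; sign (−1)^0·+1^-1·+1^0 = +1.
(a,b)_∞: sgn(590261)=+, sgn(-143753344462)=−, so +1.
(a,b)_3: α=-2, u≡2; β=6, v≡2 (mod 3); (2|3)=-1, (2|3)=-1; sign (−1)^0·-1^6·-1^-2 = +1.
(a,b)_17: α=0, u≡2; β=1, v≡5 (mod 17); (2|17)=+1, (5|17)=-1; sign (−1)^0·+1^1·-1^0 = +1.
Ram(590261, -143753344462) = {2, 7, 37, 43}; no ℚ_2-point on the conic.

[2, 7, 37, 43]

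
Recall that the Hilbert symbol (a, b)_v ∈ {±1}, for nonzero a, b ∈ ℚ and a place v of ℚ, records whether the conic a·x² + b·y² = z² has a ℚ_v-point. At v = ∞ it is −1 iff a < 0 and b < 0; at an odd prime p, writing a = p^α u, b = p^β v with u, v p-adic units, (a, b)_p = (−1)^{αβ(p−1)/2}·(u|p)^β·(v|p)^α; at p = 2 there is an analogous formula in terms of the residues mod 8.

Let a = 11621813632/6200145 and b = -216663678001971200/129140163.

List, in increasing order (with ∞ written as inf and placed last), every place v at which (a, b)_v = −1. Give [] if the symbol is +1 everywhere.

(a, b) ≡ (2310, -546) mod (ℚ^×)²; places V = {2, 3, 5, 7, 11, 13, 17, 29, ∞}.
(a,b)_5: α=-1, u≡3; β=2, v≡4 (mod 5); (3|5)=-1, (4|5)=+1; sign (−1)^0·-1^2·+1^-1 = +1.
(a,b)_7: α=-1, u≡4; β=1, v≡3 (mod 7); (4|7)=+1, (3|7)=-1; sign (−1)^1·+1^1·-1^-1 = +1.
(a,b)_13: α=4, u≡4; β=5, v≡3 (mod 13); (4|13)=+1, (3|13)=+1; sign (−1)^0·+1^5·+1^4 = +1.
(a,b)_17: α=2, u≡2; β=0, v≡8 (mod 17); (2|17)=+1, (8|17)=+1; sign (−1)^0·+1^0·+1^2 = +1.
(a,b)_2: α=7, β=15; u≡3, v≡7 (mod 8); ε(u)ε(v)=1·1, αω(v)=7·0, βω(u)=15·1; sum ≡ 0  ⇒  +1.
(a,b)_∞: sgn(2310)=+, sgn(-546)=−, so +1.
(a,b)_29: α=0, u≡2; β=2, v≡1 (mod 29); (2|29)=-1, (1|29)=+1; sign (−1)^0·-1^2·+1^0 = +1.
(a,b)_3: α=-11, u≡2; β=-17, v≡1 (mod 3); (2|3)=-1, (1|3)=+1; sign (−1)^1·-1^-17·+1^-11 = +1.
(a,b)_11: α=1, u≡1; β=2, v≡3 (mod 11); (1|11)=+1, (3|11)=+1; sign (−1)^0·+1^2·+1^1 = +1.
Every local symbol is +1, so the conic 2310·x² + -546·y² = z² has ℚ_v-points for all v and hence a ℚ-point; (a, b / ℚ) ≅ M_2(ℚ).

[]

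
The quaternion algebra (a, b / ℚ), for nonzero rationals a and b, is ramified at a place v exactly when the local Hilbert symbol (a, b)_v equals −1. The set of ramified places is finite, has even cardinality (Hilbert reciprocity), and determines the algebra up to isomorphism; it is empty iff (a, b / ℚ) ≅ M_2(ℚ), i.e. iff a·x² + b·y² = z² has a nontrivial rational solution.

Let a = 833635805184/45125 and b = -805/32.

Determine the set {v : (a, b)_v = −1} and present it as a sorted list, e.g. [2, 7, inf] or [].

[2, 5, 7, 13]

Mod squares: a ≡ 20930, b ≡ -1610. Check v ∈ {∞, 2, 3, 5, 7, 13, 19, 23}.
v=7: a=7^5·(≡1), b=7^1·(≡1) mod 7; (1|7)=+1, (1|7)=+1; (−1)^{5·1·3}·(+1)^1·(+1)^5 = -1.
v=5: a=5^-3·(≡4), b=5^1·(≡2) mod 5; (4|5)=+1, (2|5)=-1; (−1)^{-3·1·2}·(+1)^1·(-1)^-3 = -1.
v=3: a=3^4·(≡2), b=3^0·(≡1) mod 3; (2|3)=-1, (1|3)=+1; (−1)^{4·0·1}·(-1)^0·(+1)^4 = +1.
v=2: v_2(a)=11, v_2(b)=-5; units ≡ 1, 3 (mod 8); ε·ε+αω+βω = 0·1+11·1+-5·0 ≡ 1  ⇒  (a,b)_2 = -1.
v=∞: 20930 > 0 and -1610 < 0  ⇒  (a,b)_∞ = +1.
v=19: a=19^-2·(≡5), b=19^0·(≡17) mod 19; (5|19)=+1, (17|19)=+1; (−1)^{-2·0·9}·(+1)^0·(+1)^-2 = +1.
v=23: a=23^1·(≡16), b=23^1·(≡14) mod 23; (16|23)=+1, (14|23)=-1; (−1)^{1·1·11}·(+1)^1·(-1)^1 = +1.
v=13: a=13^1·(≡11), b=13^0·(≡11) mod 13; (11|13)=-1, (11|13)=-1; (−1)^{1·0·6}·(-1)^0·(-1)^1 = -1.
(20930, -1610 / ℚ) ramifies at {2, 5, 7, 13}: a division algebra.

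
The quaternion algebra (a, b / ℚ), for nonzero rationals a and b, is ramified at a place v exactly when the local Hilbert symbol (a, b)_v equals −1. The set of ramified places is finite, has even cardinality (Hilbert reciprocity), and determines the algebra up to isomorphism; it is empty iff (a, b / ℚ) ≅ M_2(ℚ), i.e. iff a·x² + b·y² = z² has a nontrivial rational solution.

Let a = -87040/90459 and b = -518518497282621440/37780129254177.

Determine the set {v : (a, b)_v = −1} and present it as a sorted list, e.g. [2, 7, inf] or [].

[3, 5, 11, 17, 19, inf]

Mod squares: a ≡ -1615, b ≡ -6270. Check v ∈ {∞, 2, 3, 5, 11, 17, 19, 23, 29}.
v=∞: -1615 < 0 and -6270 < 0  ⇒  (a,b)_∞ = -1.
v=3: a=3^-2·(≡2), b=3^-9·(≡1) mod 3; (2|3)=-1, (1|3)=+1; (−1)^{-2·-9·1}·(-1)^-9·(+1)^-2 = -1.
v=19: a=19^-1·(≡12), b=19^-3·(≡3) mod 19; (12|19)=-1, (3|19)=-1; (−1)^{-1·-3·9}·(-1)^-3·(-1)^-1 = -1.
v=5: a=5^1·(≡3), b=5^1·(≡1) mod 5; (3|5)=-1, (1|5)=+1; (−1)^{1·1·2}·(-1)^1·(+1)^1 = -1.
v=17: a=17^1·(≡7), b=17^4·(≡14) mod 17; (7|17)=-1, (14|17)=-1; (−1)^{1·4·8}·(-1)^4·(-1)^1 = -1.
v=23: a=23^-2·(≡13), b=23^-4·(≡3) mod 23; (13|23)=+1, (3|23)=+1; (−1)^{-2·-4·11}·(+1)^-4·(+1)^-2 = +1.
v=2: v_2(a)=10, v_2(b)=27; units ≡ 1, 1 (mod 8); ε·ε+αω+βω = 0·0+10·0+27·0 ≡ 0  ⇒  (a,b)_2 = +1.
v=29: a=29^0·(≡24), b=29^2·(≡23) mod 29; (24|29)=+1, (23|29)=+1; (−1)^{0·2·14}·(+1)^2·(+1)^0 = +1.
v=11: a=11^0·(≡6), b=11^1·(≡10) mod 11; (6|11)=-1, (10|11)=-1; (−1)^{0·1·5}·(-1)^1·(-1)^0 = -1.
Ram(-1615, -6270) = {3, 5, 11, 17, 19, ∞}; no ℚ_3-point on the conic.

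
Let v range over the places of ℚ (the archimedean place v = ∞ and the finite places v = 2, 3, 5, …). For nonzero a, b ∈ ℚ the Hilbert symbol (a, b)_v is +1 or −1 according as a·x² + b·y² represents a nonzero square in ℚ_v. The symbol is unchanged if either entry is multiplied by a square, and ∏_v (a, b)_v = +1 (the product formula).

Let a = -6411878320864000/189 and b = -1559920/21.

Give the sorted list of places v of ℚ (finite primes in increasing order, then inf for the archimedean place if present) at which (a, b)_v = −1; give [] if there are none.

(a, b) ≡ (-55335, -2047395) mod (ℚ^×)²; places V = {2, 3, 5, 7, 17, 31, 37, ∞}.
(a,b)_2: α=8, β=4; u≡1, v≡5 (mod 8); ε(u)ε(v)=0·0, αω(v)=8·1, βω(u)=4·0; sum ≡ 0  ⇒  +1.
(a,b)_7: α=-1, u≡5; β=-1, v≡3 (mod 7); (5|7)=-1, (3|7)=-1; sign (−1)^1·-1^-1·-1^-1 = -1.
(a,b)_17: α=3, u≡15; β=1, v≡10 (mod 17); (15|17)=+1, (10|17)=-1; sign (−1)^0·+1^1·-1^3 = -1.
(a,b)_∞: sgn(-55335)=−, sgn(-2047395)=−, so -1.
(a,b)_5: α=3, u≡2; β=1, v≡1 (mod 5); (2|5)=-1, (1|5)=+1; sign (−1)^0·-1^1·+1^3 = -1.
(a,b)_31: α=3, u≡17; β=1, v≡10 (mod 31); (17|31)=-1, (10|31)=+1; sign (−1)^1·-1^1·+1^3 = +1.
(a,b)_37: α=2, u≡14; β=1, v≡8 (mod 37); (14|37)=-1, (8|37)=-1; sign (−1)^0·-1^1·-1^2 = -1.
(a,b)_3: α=-3, u≡2; β=-1, v≡2 (mod 3); (2|3)=-1, (2|3)=-1; sign (−1)^1·-1^-1·-1^-3 = -1.
|Ram(-55335, -2047395)| = 6, even; anisotropic at {3, 5, 7, 17, 37, ∞}.

[3, 5, 7, 17, 37, inf]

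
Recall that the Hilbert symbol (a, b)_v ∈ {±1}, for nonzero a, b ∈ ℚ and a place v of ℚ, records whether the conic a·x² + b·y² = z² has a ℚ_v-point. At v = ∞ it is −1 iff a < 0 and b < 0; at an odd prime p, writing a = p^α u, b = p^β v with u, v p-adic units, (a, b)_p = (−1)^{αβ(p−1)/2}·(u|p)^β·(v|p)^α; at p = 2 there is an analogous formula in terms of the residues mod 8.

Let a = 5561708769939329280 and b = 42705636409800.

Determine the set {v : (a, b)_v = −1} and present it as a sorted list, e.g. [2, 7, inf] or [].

Mod squares: a ≡ 3705, b ≡ 9282. Check v ∈ {∞, 2, 3, 5, 7, 13, 17, 19}.
v=5: a=5^1·(≡1), b=5^2·(≡2) mod 5; (1|5)=+1, (2|5)=-1; (−1)^{1·2·2}·(+1)^2·(-1)^1 = -1.
v=2: v_2(a)=8, v_2(b)=3; units ≡ 1, 1 (mod 8); ε·ε+αω+βω = 0·0+8·0+3·0 ≡ 0  ⇒  (a,b)_2 = +1.
v=∞: 3705 > 0 and 9282 > 0  ⇒  (a,b)_∞ = +1.
v=7: a=7^4·(≡1), b=7^3·(≡5) mod 7; (1|7)=+1, (5|7)=-1; (−1)^{4·3·3}·(+1)^3·(-1)^4 = +1.
v=17: a=17^4·(≡13), b=17^3·(≡16) mod 17; (13|17)=+1, (16|17)=+1; (−1)^{4·3·8}·(+1)^3·(+1)^4 = +1.
v=3: a=3^5·(≡2), b=3^3·(≡1) mod 3; (2|3)=-1, (1|3)=+1; (−1)^{5·3·1}·(-1)^3·(+1)^5 = +1.
v=19: a=19^3·(≡6), b=19^2·(≡2) mod 19; (6|19)=+1, (2|19)=-1; (−1)^{3·2·9}·(+1)^2·(-1)^3 = -1.
v=13: a=13^1·(≡9), b=13^1·(≡10) mod 13; (9|13)=+1, (10|13)=+1; (−1)^{1·1·6}·(+1)^1·(+1)^1 = +1.
|Ram(3705, 9282)| = 2, even; anisotropic at {5, 19}.

[5, 19]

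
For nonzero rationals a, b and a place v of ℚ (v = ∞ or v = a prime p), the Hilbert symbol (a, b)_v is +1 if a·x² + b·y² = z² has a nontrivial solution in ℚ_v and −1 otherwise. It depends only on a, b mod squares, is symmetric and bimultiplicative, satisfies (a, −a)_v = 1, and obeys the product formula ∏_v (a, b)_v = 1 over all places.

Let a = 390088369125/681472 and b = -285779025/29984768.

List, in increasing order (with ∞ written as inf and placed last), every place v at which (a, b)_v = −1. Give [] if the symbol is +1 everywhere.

[2, 5, 7, 13]

(a, b) ≡ (30030, -2) mod (ℚ^×)²; places V = {2, 3, 5, 7, 11, 13, 23, ∞}.
(a,b)_2: α=-9, β=-11; u≡7, v≡7 (mod 8); ε(u)ε(v)=1·1, αω(v)=-9·0, βω(u)=-11·0; sum ≡ 1  ⇒  -1.
(a,b)_13: α=1, u≡1; β=0, v≡5 (mod 13); (1|13)=+1, (5|13)=-1; sign (−1)^0·+1^0·-1^1 = -1.
(a,b)_7: α=5, u≡3; β=4, v≡5 (mod 7); (3|7)=-1, (5|7)=-1; sign (−1)^0·-1^4·-1^5 = -1.
(a,b)_3: α=3, u≡2; β=2, v≡1 (mod 3); (2|3)=-1, (1|3)=+1; sign (−1)^0·-1^2·+1^3 = +1.
(a,b)_5: α=3, u≡4; β=2, v≡3 (mod 5); (4|5)=+1, (3|5)=-1; sign (−1)^0·+1^2·-1^3 = -1.
(a,b)_23: α=2, u≡20; β=2, v≡7 (mod 23); (20|23)=-1, (7|23)=-1; sign (−1)^0·-1^2·-1^2 = +1.
(a,b)_11: α=-3, u≡8; β=-4, v≡9 (mod 11); (8|11)=-1, (9|11)=+1; sign (−1)^0·-1^-4·+1^-3 = +1.
(a,b)_∞: sgn(30030)=+, sgn(-2)=−, so +1.
(30030, -2 / ℚ) ramifies at {2, 5, 7, 13}: a division algebra.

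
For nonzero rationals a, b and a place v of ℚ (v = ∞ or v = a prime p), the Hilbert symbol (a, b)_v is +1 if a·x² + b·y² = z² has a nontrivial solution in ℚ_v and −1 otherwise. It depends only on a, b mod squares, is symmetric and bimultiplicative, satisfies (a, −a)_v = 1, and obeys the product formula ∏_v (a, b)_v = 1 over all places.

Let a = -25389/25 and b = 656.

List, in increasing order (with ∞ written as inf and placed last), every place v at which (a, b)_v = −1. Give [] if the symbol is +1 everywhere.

Mod squares: a ≡ -2821, b ≡ 41. Check v ∈ {∞, 2, 3, 5, 7, 13, 31, 41}.
v=13: a=13^1·(≡3), b=13^0·(≡6) mod 13; (3|13)=+1, (6|13)=-1; (−1)^{1·0·6}·(+1)^0·(-1)^1 = -1.
v=31: a=31^1·(≡28), b=31^0·(≡5) mod 31; (28|31)=+1, (5|31)=+1; (−1)^{1·0·15}·(+1)^0·(+1)^1 = +1.
v=7: a=7^1·(≡5), b=7^0·(≡5) mod 7; (5|7)=-1, (5|7)=-1; (−1)^{1·0·3}·(-1)^0·(-1)^1 = -1.
v=41: a=41^0·(≡16), b=41^1·(≡16) mod 41; (16|41)=+1, (16|41)=+1; (−1)^{0·1·20}·(+1)^1·(+1)^0 = +1.
v=2: v_2(a)=0, v_2(b)=4; units ≡ 3, 1 (mod 8); ε·ε+αω+βω = 1·0+0·0+4·1 ≡ 0  ⇒  (a,b)_2 = +1.
v=∞: -2821 < 0 and 41 > 0  ⇒  (a,b)_∞ = +1.
v=3: a=3^2·(≡2), b=3^0·(≡2) mod 3; (2|3)=-1, (2|3)=-1; (−1)^{2·0·1}·(-1)^0·(-1)^2 = +1.
v=5: a=5^-2·(≡1), b=5^0·(≡1) mod 5; (1|5)=+1, (1|5)=+1; (−1)^{-2·0·2}·(+1)^0·(+1)^-2 = +1.
|Ram(-2821, 41)| = 2, even; anisotropic at {7, 13}.

[7, 13]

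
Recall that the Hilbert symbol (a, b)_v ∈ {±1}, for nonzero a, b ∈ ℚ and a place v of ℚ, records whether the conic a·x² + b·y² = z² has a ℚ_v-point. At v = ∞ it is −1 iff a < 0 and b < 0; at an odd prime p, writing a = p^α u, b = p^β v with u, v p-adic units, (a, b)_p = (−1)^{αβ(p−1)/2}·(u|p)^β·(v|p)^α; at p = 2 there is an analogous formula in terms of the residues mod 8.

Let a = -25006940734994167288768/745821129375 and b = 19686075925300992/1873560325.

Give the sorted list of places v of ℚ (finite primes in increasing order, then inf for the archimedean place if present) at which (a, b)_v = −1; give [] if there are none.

(a, b) ≡ (-5681, 299) mod (ℚ^×)²; places V = {2, 3, 5, 7, 11, 13, 17, 19, 23, 37, ∞}.
(a,b)_23: α=-1, u≡1; β=1, v≡18 (mod 23); (1|23)=+1, (18|23)=+1; sign (−1)^1·+1^1·+1^-1 = -1.
(a,b)_17: α=8, u≡10; β=4, v≡7 (mod 17); (10|17)=-1, (7|17)=-1; sign (−1)^0·-1^4·-1^8 = +1.
(a,b)_3: α=-2, u≡1; β=4, v≡2 (mod 3); (1|3)=+1, (2|3)=-1; sign (−1)^0·+1^4·-1^-2 = +1.
(a,b)_2: α=6, β=8; u≡7, v≡3 (mod 8); ε(u)ε(v)=1·1, αω(v)=6·1, βω(u)=8·0; sum ≡ 1  ⇒  -1.
(a,b)_7: α=-8, u≡5; β=-8, v≡6 (mod 7); (5|7)=-1, (6|7)=-1; sign (−1)^0·-1^-8·-1^-8 = +1.
(a,b)_19: α=1, u≡4; β=2, v≡10 (mod 19); (4|19)=+1, (10|19)=-1; sign (−1)^0·+1^2·-1^1 = -1.
(a,b)_5: α=-4, u≡1; β=-2, v≡4 (mod 5); (1|5)=+1, (4|5)=+1; sign (−1)^0·+1^-2·+1^-4 = +1.
(a,b)_37: α=4, u≡5; β=2, v≡33 (mod 37); (5|37)=-1, (33|37)=+1; sign (−1)^0·-1^2·+1^4 = +1.
(a,b)_∞: sgn(-5681)=−, sgn(299)=+, so +1.
(a,b)_13: α=1, u≡6; β=-1, v≡9 (mod 13); (6|13)=-1, (9|13)=+1; sign (−1)^0·-1^-1·+1^1 = -1.
(a,b)_11: α=2, u≡7; β=0, v≡2 (mod 11); (7|11)=-1, (2|11)=-1; sign (−1)^0·-1^0·-1^2 = +1.
(-5681, 299 / ℚ) ramifies at {2, 13, 19, 23}: a division algebra.

[2, 13, 19, 23]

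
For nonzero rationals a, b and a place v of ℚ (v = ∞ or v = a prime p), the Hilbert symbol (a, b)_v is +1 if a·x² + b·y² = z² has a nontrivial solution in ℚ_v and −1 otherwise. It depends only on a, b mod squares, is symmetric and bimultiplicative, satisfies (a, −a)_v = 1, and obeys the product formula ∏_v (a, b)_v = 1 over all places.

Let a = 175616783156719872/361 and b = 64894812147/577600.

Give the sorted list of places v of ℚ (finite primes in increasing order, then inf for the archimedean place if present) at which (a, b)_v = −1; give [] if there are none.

[11, 29]

(a, b) ≡ (2697, 29667) mod (ℚ^×)²; places V = {2, 3, 5, 11, 17, 19, 29, 31, ∞}.
(a,b)_∞: sgn(2697)=+, sgn(29667)=+, so +1.
(a,b)_11: α=2, u≡8; β=1, v≡6 (mod 11); (8|11)=-1, (6|11)=-1; sign (−1)^0·-1^1·-1^2 = -1.
(a,b)_17: α=2, u≡11; β=2, v≡1 (mod 17); (11|17)=-1, (1|17)=+1; sign (−1)^0·-1^2·+1^2 = +1.
(a,b)_29: α=3, u≡25; β=3, v≡27 (mod 29); (25|29)=+1, (27|29)=-1; sign (−1)^0·+1^3·-1^3 = -1.
(a,b)_19: α=-2, u≡14; β=-2, v≡18 (mod 19); (14|19)=-1, (18|19)=-1; sign (−1)^0·-1^-2·-1^-2 = +1.
(a,b)_3: α=3, u≡2; β=3, v≡1 (mod 3); (2|3)=-1, (1|3)=+1; sign (−1)^1·-1^3·+1^3 = +1.
(a,b)_5: α=0, u≡2; β=-2, v≡3 (mod 5); (2|5)=-1, (3|5)=-1; sign (−1)^0·-1^-2·-1^0 = +1.
(a,b)_2: α=8, β=-6; u≡1, v≡3 (mod 8); ε(u)ε(v)=0·1, αω(v)=8·1, βω(u)=-6·0; sum ≡ 0  ⇒  +1.
(a,b)_31: α=3, u≡19; β=1, v≡6 (mod 31); (19|31)=+1, (6|31)=-1; sign (−1)^1·+1^1·-1^3 = +1.
|Ram(2697, 29667)| = 2, even; anisotropic at {11, 29}.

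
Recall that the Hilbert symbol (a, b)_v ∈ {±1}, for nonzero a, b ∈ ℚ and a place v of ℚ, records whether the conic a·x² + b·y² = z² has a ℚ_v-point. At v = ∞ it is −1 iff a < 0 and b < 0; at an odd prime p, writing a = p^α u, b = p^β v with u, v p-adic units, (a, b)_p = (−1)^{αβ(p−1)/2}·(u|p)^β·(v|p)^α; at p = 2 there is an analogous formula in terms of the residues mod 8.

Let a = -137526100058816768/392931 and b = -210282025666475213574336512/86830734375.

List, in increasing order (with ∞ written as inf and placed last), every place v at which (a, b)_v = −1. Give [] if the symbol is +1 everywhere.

Mod squares: a ≡ -187, b ≡ -232841. Check v ∈ {∞, 2, 3, 5, 7, 11, 13, 17, 29, 31, 37}.
v=17: a=17^1·(≡10), b=17^2·(≡2) mod 17; (10|17)=-1, (2|17)=+1; (−1)^{1·2·8}·(-1)^2·(+1)^1 = +1.
v=29: a=29^2·(≡25), b=29^3·(≡9) mod 29; (25|29)=+1, (9|29)=+1; (−1)^{2·3·14}·(+1)^3·(+1)^2 = +1.
v=13: a=13^4·(≡8), b=13^6·(≡11) mod 13; (8|13)=-1, (11|13)=-1; (−1)^{4·6·6}·(-1)^6·(-1)^4 = +1.
v=37: a=37^2·(≡22), b=37^3·(≡30) mod 37; (22|37)=-1, (30|37)=+1; (−1)^{2·3·18}·(-1)^3·(+1)^2 = -1.
v=7: a=7^-2·(≡4), b=7^-1·(≡4) mod 7; (4|7)=+1, (4|7)=+1; (−1)^{-2·-1·3}·(+1)^-1·(+1)^-2 = +1.
v=2: v_2(a)=8, v_2(b)=12; units ≡ 5, 7 (mod 8); ε·ε+αω+βω = 0·1+8·0+12·1 ≡ 0  ⇒  (a,b)_2 = +1.
v=3: a=3^-6·(≡2), b=3^-8·(≡1) mod 3; (2|3)=-1, (1|3)=+1; (−1)^{-6·-8·1}·(-1)^-8·(+1)^-6 = +1.
v=11: a=11^-1·(≡5), b=11^-2·(≡2) mod 11; (5|11)=+1, (2|11)=-1; (−1)^{-1·-2·5}·(+1)^-2·(-1)^-1 = -1.
v=31: a=31^2·(≡3), b=31^3·(≡24) mod 31; (3|31)=-1, (24|31)=-1; (−1)^{2·3·15}·(-1)^3·(-1)^2 = -1.
v=5: a=5^0·(≡2), b=5^-6·(≡4) mod 5; (2|5)=-1, (4|5)=+1; (−1)^{0·-6·2}·(-1)^-6·(+1)^0 = +1.
v=∞: -187 < 0 and -232841 < 0  ⇒  (a,b)_∞ = -1.
|Ram(-187, -232841)| = 4, even; anisotropic at {11, 31, 37, ∞}.

[11, 31, 37, inf]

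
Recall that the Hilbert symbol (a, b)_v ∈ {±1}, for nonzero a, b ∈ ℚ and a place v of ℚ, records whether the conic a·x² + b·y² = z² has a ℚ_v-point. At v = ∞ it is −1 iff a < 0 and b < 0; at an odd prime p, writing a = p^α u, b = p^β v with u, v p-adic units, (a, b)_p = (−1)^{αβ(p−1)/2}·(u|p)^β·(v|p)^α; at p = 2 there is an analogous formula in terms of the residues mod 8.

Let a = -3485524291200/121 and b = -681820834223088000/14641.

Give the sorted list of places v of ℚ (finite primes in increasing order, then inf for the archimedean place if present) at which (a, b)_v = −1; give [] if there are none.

(a, b) ≡ (-9338, -870) mod (ℚ^×)²; places V = {2, 3, 5, 7, 11, 23, 29, ∞}.
(a,b)_3: α=2, u≡1; β=7, v≡1 (mod 3); (1|3)=+1, (1|3)=+1; sign (−1)^0·+1^7·+1^2 = +1.
(a,b)_11: α=-2, u≡5; β=-4, v≡10 (mod 11); (5|11)=+1, (10|11)=-1; sign (−1)^0·+1^-4·-1^-2 = +1.
(a,b)_5: α=2, u≡2; β=3, v≡1 (mod 5); (2|5)=-1, (1|5)=+1; sign (−1)^0·-1^3·+1^2 = -1.
(a,b)_∞: sgn(-9338)=−, sgn(-870)=−, so -1.
(a,b)_2: α=7, β=7; u≡3, v≡5 (mod 8); ε(u)ε(v)=1·0, αω(v)=7·1, βω(u)=7·1; sum ≡ 0  ⇒  +1.
(a,b)_29: α=1, u≡19; β=1, v≡9 (mod 29); (19|29)=-1, (9|29)=+1; sign (−1)^0·-1^1·+1^1 = -1.
(a,b)_23: α=3, u≡8; β=4, v≡1 (mod 23); (8|23)=+1, (1|23)=+1; sign (−1)^0·+1^4·+1^3 = +1.
(a,b)_7: α=3, u≡6; β=4, v≡3 (mod 7); (6|7)=-1, (3|7)=-1; sign (−1)^0·-1^4·-1^3 = -1.
Ram(-9338, -870) = {5, 7, 29, ∞}; no ℚ_5-point on the conic.

[5, 7, 29, inf]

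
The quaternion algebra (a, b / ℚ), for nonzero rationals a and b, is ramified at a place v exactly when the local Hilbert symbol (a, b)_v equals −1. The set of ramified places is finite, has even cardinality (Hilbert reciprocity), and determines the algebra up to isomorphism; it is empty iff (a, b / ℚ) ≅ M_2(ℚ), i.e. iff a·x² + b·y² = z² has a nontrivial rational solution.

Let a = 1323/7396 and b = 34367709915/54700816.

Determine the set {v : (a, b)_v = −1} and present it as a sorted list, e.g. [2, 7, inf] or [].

[2, 5, 7, 17]

Mod squares: a ≡ 3, b ≡ 19635. Check v ∈ {∞, 2, 3, 5, 7, 11, 17, 43}.
v=∞: 3 > 0 and 19635 > 0  ⇒  (a,b)_∞ = +1.
v=5: a=5^0·(≡3), b=5^1·(≡3) mod 5; (3|5)=-1, (3|5)=-1; (−1)^{0·1·2}·(-1)^1·(-1)^0 = -1.
v=3: a=3^3·(≡1), b=3^7·(≡2) mod 3; (1|3)=+1, (2|3)=-1; (−1)^{3·7·1}·(+1)^7·(-1)^3 = +1.
v=2: v_2(a)=-2, v_2(b)=-4; units ≡ 3, 3 (mod 8); ε·ε+αω+βω = 1·1+-2·1+-4·1 ≡ 1  ⇒  (a,b)_2 = -1.
v=43: a=43^-2·(≡19), b=43^-4·(≡29) mod 43; (19|43)=-1, (29|43)=-1; (−1)^{-2·-4·21}·(-1)^-4·(-1)^-2 = +1.
v=7: a=7^2·(≡5), b=7^5·(≡6) mod 7; (5|7)=-1, (6|7)=-1; (−1)^{2·5·3}·(-1)^5·(-1)^2 = -1.
v=17: a=17^0·(≡14), b=17^1·(≡8) mod 17; (14|17)=-1, (8|17)=+1; (−1)^{0·1·8}·(-1)^1·(+1)^0 = -1.
v=11: a=11^0·(≡9), b=11^1·(≡1) mod 11; (9|11)=+1, (1|11)=+1; (−1)^{0·1·5}·(+1)^1·(+1)^0 = +1.
(3, 19635 / ℚ) ramifies at {2, 5, 7, 17}: a division algebra.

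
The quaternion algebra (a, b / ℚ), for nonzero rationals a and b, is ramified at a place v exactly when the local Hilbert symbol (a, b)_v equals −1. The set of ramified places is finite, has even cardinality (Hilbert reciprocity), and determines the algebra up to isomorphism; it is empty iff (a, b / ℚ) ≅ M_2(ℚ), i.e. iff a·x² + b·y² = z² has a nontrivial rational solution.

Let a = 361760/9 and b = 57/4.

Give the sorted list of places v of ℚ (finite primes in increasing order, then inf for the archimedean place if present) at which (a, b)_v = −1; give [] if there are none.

[3, 5, 17, 19]

Mod squares: a ≡ 22610, b ≡ 57. Check v ∈ {∞, 2, 3, 5, 7, 17, 19}.
v=7: a=7^1·(≡3), b=7^0·(≡2) mod 7; (3|7)=-1, (2|7)=+1; (−1)^{1·0·3}·(-1)^0·(+1)^1 = +1.
v=19: a=19^1·(≡15), b=19^1·(≡15) mod 19; (15|19)=-1, (15|19)=-1; (−1)^{1·1·9}·(-1)^1·(-1)^1 = -1.
v=2: v_2(a)=5, v_2(b)=-2; units ≡ 1, 1 (mod 8); ε·ε+αω+βω = 0·0+5·0+-2·0 ≡ 0  ⇒  (a,b)_2 = +1.
v=3: a=3^-2·(≡2), b=3^1·(≡1) mod 3; (2|3)=-1, (1|3)=+1; (−1)^{-2·1·1}·(-1)^1·(+1)^-2 = -1.
v=∞: 22610 > 0 and 57 > 0  ⇒  (a,b)_∞ = +1.
v=17: a=17^1·(≡9), b=17^0·(≡10) mod 17; (9|17)=+1, (10|17)=-1; (−1)^{1·0·8}·(+1)^0·(-1)^1 = -1.
v=5: a=5^1·(≡3), b=5^0·(≡3) mod 5; (3|5)=-1, (3|5)=-1; (−1)^{1·0·2}·(-1)^0·(-1)^1 = -1.
|Ram(22610, 57)| = 4, even; anisotropic at {3, 5, 17, 19}.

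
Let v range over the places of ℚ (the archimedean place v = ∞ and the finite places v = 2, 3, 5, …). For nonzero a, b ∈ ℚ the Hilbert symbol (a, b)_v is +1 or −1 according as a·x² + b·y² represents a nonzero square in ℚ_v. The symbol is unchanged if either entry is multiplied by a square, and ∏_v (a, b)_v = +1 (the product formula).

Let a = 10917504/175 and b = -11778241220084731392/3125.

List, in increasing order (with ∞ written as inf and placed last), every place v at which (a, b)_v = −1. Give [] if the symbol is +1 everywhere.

[3, 5, 7, 11]

Mod squares: a ≡ 182, b ≡ -2310. Check v ∈ {∞, 2, 3, 5, 7, 11, 13}.
v=∞: 182 > 0 and -2310 < 0  ⇒  (a,b)_∞ = +1.
v=2: v_2(a)=7, v_2(b)=9; units ≡ 3, 5 (mod 8); ε·ε+αω+βω = 1·0+7·1+9·1 ≡ 0  ⇒  (a,b)_2 = +1.
v=7: a=7^-1·(≡6), b=7^1·(≡6) mod 7; (6|7)=-1, (6|7)=-1; (−1)^{-1·1·3}·(-1)^1·(-1)^-1 = -1.
v=11: a=11^0·(≡7), b=11^1·(≡8) mod 11; (7|11)=-1, (8|11)=-1; (−1)^{0·1·5}·(-1)^1·(-1)^0 = -1.
v=3: a=3^8·(≡2), b=3^21·(≡1) mod 3; (2|3)=-1, (1|3)=+1; (−1)^{8·21·1}·(-1)^21·(+1)^8 = -1.
v=13: a=13^1·(≡10), b=13^4·(≡1) mod 13; (10|13)=+1, (1|13)=+1; (−1)^{1·4·6}·(+1)^4·(+1)^1 = +1.
v=5: a=5^-2·(≡2), b=5^-5·(≡3) mod 5; (2|5)=-1, (3|5)=-1; (−1)^{-2·-5·2}·(-1)^-5·(-1)^-2 = -1.
|Ram(182, -2310)| = 4, even; anisotropic at {3, 5, 7, 11}.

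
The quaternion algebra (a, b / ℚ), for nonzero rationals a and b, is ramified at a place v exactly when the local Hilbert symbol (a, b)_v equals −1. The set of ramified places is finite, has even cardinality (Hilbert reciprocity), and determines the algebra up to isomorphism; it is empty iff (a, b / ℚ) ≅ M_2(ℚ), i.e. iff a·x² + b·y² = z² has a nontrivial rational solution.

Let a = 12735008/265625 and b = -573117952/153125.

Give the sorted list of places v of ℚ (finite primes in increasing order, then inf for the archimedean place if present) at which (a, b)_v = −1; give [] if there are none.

[13, 23]

(a, b) ≡ (111826, -110) mod (ℚ^×)²; places V = {2, 5, 7, 11, 13, 17, 23, 29, ∞}.
(a,b)_13: α=1, u≡3; β=0, v≡2 (mod 13); (3|13)=+1, (2|13)=-1; sign (−1)^0·+1^0·-1^1 = -1.
(a,b)_23: α=1, u≡3; β=0, v≡20 (mod 23); (3|23)=+1, (20|23)=-1; sign (−1)^0·+1^0·-1^1 = -1.
(a,b)_29: α=0, u≡17; β=2, v≡23 (mod 29); (17|29)=-1, (23|29)=+1; sign (−1)^0·-1^2·+1^0 = +1.
(a,b)_17: α=-1, u≡1; β=0, v≡15 (mod 17); (1|17)=+1, (15|17)=+1; sign (−1)^0·+1^0·+1^-1 = +1.
(a,b)_2: α=5, β=9; u≡1, v≡1 (mod 8); ε(u)ε(v)=0·0, αω(v)=5·0, βω(u)=9·0; sum ≡ 0  ⇒  +1.
(a,b)_5: α=-6, u≡4; β=-5, v≡2 (mod 5); (4|5)=+1, (2|5)=-1; sign (−1)^0·+1^-5·-1^-6 = +1.
(a,b)_∞: sgn(111826)=+, sgn(-110)=−, so +1.
(a,b)_7: α=0, u≡2; β=-2, v≡2 (mod 7); (2|7)=+1, (2|7)=+1; sign (−1)^0·+1^-2·+1^0 = +1.
(a,b)_11: α=3, u≡8; β=3, v≡5 (mod 11); (8|11)=-1, (5|11)=+1; sign (−1)^1·-1^3·+1^3 = +1.
Ram(111826, -110) = {13, 23}; no ℚ_13-point on the conic.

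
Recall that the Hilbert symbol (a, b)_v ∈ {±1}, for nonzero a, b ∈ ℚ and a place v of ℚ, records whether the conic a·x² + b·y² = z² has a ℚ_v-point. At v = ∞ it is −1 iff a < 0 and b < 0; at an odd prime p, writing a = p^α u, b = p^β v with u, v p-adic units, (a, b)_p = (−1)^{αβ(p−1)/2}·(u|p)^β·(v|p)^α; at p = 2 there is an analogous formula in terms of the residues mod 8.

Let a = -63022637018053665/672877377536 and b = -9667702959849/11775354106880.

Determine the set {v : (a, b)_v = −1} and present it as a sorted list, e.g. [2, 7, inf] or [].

[2, 5, 19, inf]

(a, b) ≡ (-30590, -5) mod (ℚ^×)²; places V = {2, 3, 5, 7, 11, 13, 17, 19, 23, 29, 31, ∞}.
(a,b)_∞: sgn(-30590)=−, sgn(-5)=−, so -1.
(a,b)_19: α=7, u≡9; β=4, v≡15 (mod 19); (9|19)=+1, (15|19)=-1; sign (−1)^0·+1^4·-1^7 = -1.
(a,b)_11: α=0, u≡4; β=2, v≡6 (mod 11); (4|11)=+1, (6|11)=-1; sign (−1)^0·+1^2·-1^0 = +1.
(a,b)_3: α=6, u≡1; β=6, v≡1 (mod 3); (1|3)=+1, (1|3)=+1; sign (−1)^0·+1^6·+1^6 = +1.
(a,b)_2: α=-11, β=-10; u≡1, v≡3 (mod 8); ε(u)ε(v)=0·1, αω(v)=-11·1, βω(u)=-10·0; sum ≡ 1  ⇒  -1.
(a,b)_7: α=-1, u≡3; β=-2, v≡2 (mod 7); (3|7)=-1, (2|7)=+1; sign (−1)^0·-1^-2·+1^-1 = +1.
(a,b)_29: α=2, u≡13; β=2, v≡5 (mod 29); (13|29)=+1, (5|29)=+1; sign (−1)^0·+1^2·+1^2 = +1.
(a,b)_5: α=1, u≡2; β=-1, v≡1 (mod 5); (2|5)=-1, (1|5)=+1; sign (−1)^0·-1^-1·+1^1 = -1.
(a,b)_13: α=-2, u≡1; β=-2, v≡5 (mod 13); (1|13)=+1, (5|13)=-1; sign (−1)^0·+1^-2·-1^-2 = +1.
(a,b)_31: α=-2, u≡18; β=-2, v≡12 (mod 31); (18|31)=+1, (12|31)=-1; sign (−1)^0·+1^-2·-1^-2 = +1.
(a,b)_23: α=1, u≡1; β=0, v≡12 (mod 23); (1|23)=+1, (12|23)=+1; sign (−1)^0·+1^0·+1^1 = +1.
(a,b)_17: α=-2, u≡6; β=-2, v≡12 (mod 17); (6|17)=-1, (12|17)=-1; sign (−1)^0·-1^-2·-1^-2 = +1.
Ram(-30590, -5) = {2, 5, 19, ∞}; no ℚ_2-point on the conic.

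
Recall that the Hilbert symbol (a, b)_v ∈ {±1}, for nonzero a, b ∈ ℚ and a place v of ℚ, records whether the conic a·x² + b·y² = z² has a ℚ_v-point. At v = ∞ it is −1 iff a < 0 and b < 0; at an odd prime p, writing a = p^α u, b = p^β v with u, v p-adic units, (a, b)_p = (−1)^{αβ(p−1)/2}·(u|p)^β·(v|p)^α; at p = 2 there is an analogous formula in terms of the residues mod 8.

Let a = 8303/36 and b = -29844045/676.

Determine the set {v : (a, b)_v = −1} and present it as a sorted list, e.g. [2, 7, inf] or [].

[2, 3, 5, 23]

(a, b) ≡ (23, -3045) mod (ℚ^×)²; places V = {2, 3, 5, 7, 11, 13, 19, 23, 29, ∞}.
(a,b)_23: α=1, u≡3; β=0, v≡20 (mod 23); (3|23)=+1, (20|23)=-1; sign (−1)^0·+1^0·-1^1 = -1.
(a,b)_29: α=0, u≡22; β=1, v≡2 (mod 29); (22|29)=+1, (2|29)=-1; sign (−1)^0·+1^1·-1^0 = +1.
(a,b)_2: α=-2, β=-2; u≡7, v≡3 (mod 8); ε(u)ε(v)=1·1, αω(v)=-2·1, βω(u)=-2·0; sum ≡ 1  ⇒  -1.
(a,b)_19: α=2, u≡17; β=0, v≡10 (mod 19); (17|19)=+1, (10|19)=-1; sign (−1)^0·+1^0·-1^2 = +1.
(a,b)_13: α=0, u≡10; β=-2, v≡4 (mod 13); (10|13)=+1, (4|13)=+1; sign (−1)^0·+1^-2·+1^0 = +1.
(a,b)_5: α=0, u≡3; β=1, v≡1 (mod 5); (3|5)=-1, (1|5)=+1; sign (−1)^0·-1^1·+1^0 = -1.
(a,b)_∞: sgn(23)=+, sgn(-3045)=−, so +1.
(a,b)_3: α=-2, u≡2; β=5, v≡2 (mod 3); (2|3)=-1, (2|3)=-1; sign (−1)^0·-1^5·-1^-2 = -1.
(a,b)_11: α=0, u≡3; β=2, v≡6 (mod 11); (3|11)=+1, (6|11)=-1; sign (−1)^0·+1^2·-1^0 = +1.
(a,b)_7: α=0, u≡1; β=1, v≡5 (mod 7); (1|7)=+1, (5|7)=-1; sign (−1)^0·+1^1·-1^0 = +1.
|Ram(23, -3045)| = 4, even; anisotropic at {2, 3, 5, 23}.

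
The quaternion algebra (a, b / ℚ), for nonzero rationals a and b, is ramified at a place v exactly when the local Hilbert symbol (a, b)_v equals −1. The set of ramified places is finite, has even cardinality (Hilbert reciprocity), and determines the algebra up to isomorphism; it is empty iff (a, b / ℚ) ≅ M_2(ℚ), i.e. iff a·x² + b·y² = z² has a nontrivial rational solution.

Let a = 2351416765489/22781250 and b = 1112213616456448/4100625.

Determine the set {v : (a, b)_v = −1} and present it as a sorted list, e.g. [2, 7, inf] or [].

[2, 29]

Mod squares: a ≡ 2, b ≡ 667. Check v ∈ {∞, 2, 3, 5, 11, 19, 23, 29}.
v=5: a=5^-6·(≡3), b=5^-4·(≡3) mod 5; (3|5)=-1, (3|5)=-1; (−1)^{-6·-4·2}·(-1)^-4·(-1)^-6 = +1.
v=3: a=3^-6·(≡2), b=3^-8·(≡1) mod 3; (2|3)=-1, (1|3)=+1; (−1)^{-6·-8·1}·(-1)^-8·(+1)^-6 = +1.
v=19: a=19^2·(≡2), b=19^0·(≡10) mod 19; (2|19)=-1, (10|19)=-1; (−1)^{2·0·9}·(-1)^0·(-1)^2 = +1.
v=2: v_2(a)=-1, v_2(b)=8; units ≡ 1, 3 (mod 8); ε·ε+αω+βω = 0·1+-1·1+8·0 ≡ 1  ⇒  (a,b)_2 = -1.
v=∞: 2 > 0 and 667 > 0  ⇒  (a,b)_∞ = +1.
v=29: a=29^2·(≡10), b=29^3·(≡7) mod 29; (10|29)=-1, (7|29)=+1; (−1)^{2·3·14}·(-1)^3·(+1)^2 = -1.
v=11: a=11^4·(≡7), b=11^4·(≡6) mod 11; (7|11)=-1, (6|11)=-1; (−1)^{4·4·5}·(-1)^4·(-1)^4 = +1.
v=23: a=23^2·(≡12), b=23^3·(≡6) mod 23; (12|23)=+1, (6|23)=+1; (−1)^{2·3·11}·(+1)^3·(+1)^2 = +1.
(2, 667 / ℚ) ramifies at {2, 29}: a division algebra.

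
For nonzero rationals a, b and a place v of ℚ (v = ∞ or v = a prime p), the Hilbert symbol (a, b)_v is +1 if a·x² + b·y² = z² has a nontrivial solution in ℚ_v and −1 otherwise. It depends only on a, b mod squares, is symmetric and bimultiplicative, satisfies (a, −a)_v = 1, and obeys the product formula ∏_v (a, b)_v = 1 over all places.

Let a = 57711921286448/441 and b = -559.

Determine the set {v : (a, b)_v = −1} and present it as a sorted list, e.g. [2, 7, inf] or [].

[11, 31]

(a, b) ≡ (5403827, -559) mod (ℚ^×)²; places V = {2, 3, 7, 11, 13, 19, 23, 31, 43, 53, ∞}.
(a,b)_53: α=1, u≡11; β=0, v≡24 (mod 53); (11|53)=+1, (24|53)=+1; sign (−1)^0·+1^0·+1^1 = +1.
(a,b)_19: α=2, u≡14; β=0, v≡11 (mod 19); (14|19)=-1, (11|19)=+1; sign (−1)^0·-1^0·+1^2 = +1.
(a,b)_31: α=1, u≡8; β=0, v≡30 (mod 31); (8|31)=+1, (30|31)=-1; sign (−1)^0·+1^0·-1^1 = -1.
(a,b)_43: α=2, u≡6; β=1, v≡30 (mod 43); (6|43)=+1, (30|43)=-1; sign (−1)^0·+1^1·-1^2 = +1.
(a,b)_7: α=-2, u≡1; β=0, v≡1 (mod 7); (1|7)=+1, (1|7)=+1; sign (−1)^0·+1^0·+1^-2 = +1.
(a,b)_11: α=1, u≡8; β=0, v≡2 (mod 11); (8|11)=-1, (2|11)=-1; sign (−1)^0·-1^0·-1^1 = -1.
(a,b)_13: α=1, u≡4; β=1, v≡9 (mod 13); (4|13)=+1, (9|13)=+1; sign (−1)^0·+1^1·+1^1 = +1.
(a,b)_23: α=1, u≡4; β=0, v≡16 (mod 23); (4|23)=+1, (16|23)=+1; sign (−1)^0·+1^0·+1^1 = +1.
(a,b)_∞: sgn(5403827)=+, sgn(-559)=−, so +1.
(a,b)_2: α=4, β=0; u≡3, v≡1 (mod 8); ε(u)ε(v)=1·0, αω(v)=4·0, βω(u)=0·1; sum ≡ 0  ⇒  +1.
(a,b)_3: α=-2, u≡2; β=0, v≡2 (mod 3); (2|3)=-1, (2|3)=-1; sign (−1)^0·-1^0·-1^-2 = +1.
|Ram(5403827, -559)| = 2, even; anisotropic at {11, 31}.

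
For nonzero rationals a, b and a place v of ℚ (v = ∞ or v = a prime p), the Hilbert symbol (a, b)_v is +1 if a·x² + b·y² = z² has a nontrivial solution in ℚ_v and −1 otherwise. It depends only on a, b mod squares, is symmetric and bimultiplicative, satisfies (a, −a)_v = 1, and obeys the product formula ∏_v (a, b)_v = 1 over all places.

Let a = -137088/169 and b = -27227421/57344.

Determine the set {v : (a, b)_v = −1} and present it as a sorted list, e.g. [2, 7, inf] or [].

[2, inf]

(a, b) ≡ (-238, -3094) mod (ℚ^×)²; places V = {2, 3, 7, 13, 17, ∞}.
(a,b)_13: α=-2, u≡10; β=3, v≡9 (mod 13); (10|13)=+1, (9|13)=+1; sign (−1)^0·+1^3·+1^-2 = +1.
(a,b)_7: α=1, u≡2; β=-1, v≡5 (mod 7); (2|7)=+1, (5|7)=-1; sign (−1)^1·+1^-1·-1^1 = +1.
(a,b)_17: α=1, u≡6; β=1, v≡14 (mod 17); (6|17)=-1, (14|17)=-1; sign (−1)^0·-1^1·-1^1 = +1.
(a,b)_2: α=7, β=-13; u≡1, v≡5 (mod 8); ε(u)ε(v)=0·0, αω(v)=7·1, βω(u)=-13·0; sum ≡ 1  ⇒  -1.
(a,b)_∞: sgn(-238)=−, sgn(-3094)=−, so -1.
(a,b)_3: α=2, u≡2; β=6, v≡2 (mod 3); (2|3)=-1, (2|3)=-1; sign (−1)^0·-1^6·-1^2 = +1.
|Ram(-238, -3094)| = 2, even; anisotropic at {2, ∞}.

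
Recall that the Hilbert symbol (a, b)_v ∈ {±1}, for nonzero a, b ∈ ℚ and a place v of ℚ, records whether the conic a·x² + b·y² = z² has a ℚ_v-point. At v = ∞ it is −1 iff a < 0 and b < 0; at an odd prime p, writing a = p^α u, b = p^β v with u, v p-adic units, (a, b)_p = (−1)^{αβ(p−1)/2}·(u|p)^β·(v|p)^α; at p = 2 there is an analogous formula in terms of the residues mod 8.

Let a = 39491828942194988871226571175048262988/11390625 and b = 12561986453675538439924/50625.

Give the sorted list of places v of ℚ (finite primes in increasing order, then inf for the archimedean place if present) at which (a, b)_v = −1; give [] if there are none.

(a, b) ≡ (20387, 380029) mod (ℚ^×)²; places V = {2, 3, 5, 7, 13, 19, 23, 29, 31, 37, 41, ∞}.
(a,b)_41: α=2, u≡8; β=1, v≡13 (mod 41); (8|41)=+1, (13|41)=-1; sign (−1)^0·+1^1·-1^2 = +1.
(a,b)_∞: sgn(20387)=+, sgn(380029)=+, so +1.
(a,b)_37: α=3, u≡3; β=2, v≡20 (mod 37); (3|37)=+1, (20|37)=-1; sign (−1)^0·+1^2·-1^3 = -1.
(a,b)_29: α=3, u≡23; β=2, v≡25 (mod 29); (23|29)=+1, (25|29)=+1; sign (−1)^0·+1^2·+1^3 = +1.
(a,b)_19: α=3, u≡4; β=2, v≡2 (mod 19); (4|19)=+1, (2|19)=-1; sign (−1)^0·+1^2·-1^3 = -1.
(a,b)_5: α=-6, u≡2; β=-4, v≡4 (mod 5); (2|5)=-1, (4|5)=+1; sign (−1)^0·-1^-4·+1^-6 = +1.
(a,b)_3: α=-6, u≡2; β=-4, v≡1 (mod 3); (2|3)=-1, (1|3)=+1; sign (−1)^0·-1^-4·+1^-6 = +1.
(a,b)_13: α=6, u≡4; β=3, v≡9 (mod 13); (4|13)=+1, (9|13)=+1; sign (−1)^0·+1^3·+1^6 = +1.
(a,b)_23: α=2, u≡1; β=1, v≡12 (mod 23); (1|23)=+1, (12|23)=+1; sign (−1)^0·+1^1·+1^2 = +1.
(a,b)_31: α=2, u≡10; β=1, v≡8 (mod 31); (10|31)=+1, (8|31)=+1; sign (−1)^0·+1^1·+1^2 = +1.
(a,b)_2: α=2, β=2; u≡3, v≡5 (mod 8); ε(u)ε(v)=1·0, αω(v)=2·1, βω(u)=2·1; sum ≡ 0  ⇒  +1.
(a,b)_7: α=10, u≡3; β=6, v≡6 (mod 7); (3|7)=-1, (6|7)=-1; sign (−1)^0·-1^6·-1^10 = +1.
|Ram(20387, 380029)| = 2, even; anisotropic at {19, 37}.

[19, 37]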